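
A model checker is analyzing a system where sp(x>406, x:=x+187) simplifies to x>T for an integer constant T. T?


Formula: sp(P, x:=E) = exists old_x. (x = E[old_x/x]) AND P[old_x/x] (old_x is the value of x before the assignment; eliminate old_x by solving x = E[old_x/x] for old_x)
Step 1: Precondition P: x>406, i.e. old_x > 406
Step 2: Assignment gives x = old_x + 187, so old_x = x - 187
Step 3: Substitute into P: x - 187 > 406
Step 4: Simplify: x > 406+187 = 593

593


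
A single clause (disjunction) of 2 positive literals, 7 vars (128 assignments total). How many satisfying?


Step 1: Total=2^7=128
Step 2: Unsat when all 2 false: 2^5=32
Step 3: Sat=128-32=96

96


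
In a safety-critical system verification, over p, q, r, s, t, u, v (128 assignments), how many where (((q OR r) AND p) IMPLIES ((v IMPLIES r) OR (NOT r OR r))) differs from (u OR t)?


F1 = (((q OR r) AND p) IMPLIES ((v IMPLIES r) OR (NOT r OR r)))
F2 = (u OR t)
Evaluate both on each of 128 rows (bits = p,q,r,s,t,u,v):
  row 0 [0000000]: F1=1 F2=0 (differ) -> 1
  row 1 [0000001]: F1=1 F2=0 (differ) -> 1
  row 2 [0000010]: F1=1 F2=1 -> 0
  row 3 [0000011]: F1=1 F2=1 -> 0
  row 4 [0000100]: F1=1 F2=1 -> 0
  (every remaining row is evaluated the same way; all 128 results are listed next)
Full result column, 8 rows per line (p,q,r,s fixed per line; t,u,v runs 000..111 left to right):
  rows 0-7 [p,q,r,s=0000]: 11000000  (ones: 2)
  rows 8-15 [p,q,r,s=0001]: 11000000  (ones: 2)
  rows 16-23 [p,q,r,s=0010]: 11000000  (ones: 2)
  rows 24-31 [p,q,r,s=0011]: 11000000  (ones: 2)
  rows 32-39 [p,q,r,s=0100]: 11000000  (ones: 2)
  rows 40-47 [p,q,r,s=0101]: 11000000  (ones: 2)
  rows 48-55 [p,q,r,s=0110]: 11000000  (ones: 2)
  rows 56-63 [p,q,r,s=0111]: 11000000  (ones: 2)
  rows 64-71 [p,q,r,s=1000]: 11000000  (ones: 2)
  rows 72-79 [p,q,r,s=1001]: 11000000  (ones: 2)
  rows 80-87 [p,q,r,s=1010]: 11000000  (ones: 2)
  rows 88-95 [p,q,r,s=1011]: 11000000  (ones: 2)
  rows 96-103 [p,q,r,s=1100]: 11000000  (ones: 2)
  rows 104-111 [p,q,r,s=1101]: 11000000  (ones: 2)
  rows 112-119 [p,q,r,s=1110]: 11000000  (ones: 2)
  rows 120-127 [p,q,r,s=1111]: 11000000  (ones: 2)
Disagreements = 2+2+2+2+2+2+2+2+2+2+2+2+2+2+2+2 = 32

32


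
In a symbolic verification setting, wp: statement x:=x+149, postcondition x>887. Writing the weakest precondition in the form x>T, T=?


Formula: wp(x:=E, P) = P[E/x] (substitute E for x in postcondition)
Step 1: Postcondition: x>887
Step 2: Substitute x+149 for x: x+149>887
Step 3: Solve for x: x > 887-149 = 738

738


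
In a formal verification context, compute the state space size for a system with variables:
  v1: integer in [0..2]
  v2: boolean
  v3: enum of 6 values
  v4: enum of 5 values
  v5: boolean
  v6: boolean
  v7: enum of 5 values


State space = product of domain sizes of all variables.
Domain sizes:
  v1 (integer in [0..2]): 3
  v2 (boolean): 2
  v3 (enum of 6 values): 6
  v4 (enum of 5 values): 5
  v5 (boolean): 2
  v6 (boolean): 2
  v7 (enum of 5 values): 5
Product = 3 * 2 * 6 * 5 * 2 * 2 * 5 = 3600

3600


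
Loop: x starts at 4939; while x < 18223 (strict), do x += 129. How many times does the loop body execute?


Step 1: x goes from 4939 toward 18223 by 129; the body runs while x<18223, so iterations = ceil((bound-start)/step)
Step 2: Distance=13284
Step 3: ceil(13284/129)=103

103


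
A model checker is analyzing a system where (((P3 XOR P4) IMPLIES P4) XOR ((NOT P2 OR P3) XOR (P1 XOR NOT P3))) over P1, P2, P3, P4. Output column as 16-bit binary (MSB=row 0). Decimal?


Formula: (((P3 XOR P4) IMPLIES P4) XOR ((NOT P2 OR P3) XOR (P1 XOR NOT P3))) over P1, P2, P3, P4 (16 rows)
Evaluate each row (bits = P1,P2,P3,P4, MSB first):
  row 0 [0000]: (((0 XOR 0) IMPLIES 0) XOR ((NOT 0 OR 0) XOR (0 XOR NOT 0))) -> 1
  row 1 [0001]: (((0 XOR 1) IMPLIES 1) XOR ((NOT 0 OR 0) XOR (0 XOR NOT 0))) -> 1
  row 2 [0010]: (((1 XOR 0) IMPLIES 0) XOR ((NOT 0 OR 1) XOR (0 XOR NOT 1))) -> 1
  row 3 [0011]: (((1 XOR 1) IMPLIES 1) XOR ((NOT 0 OR 1) XOR (0 XOR NOT 1))) -> 0
  row 4 [0100]: (((0 XOR 0) IMPLIES 0) XOR ((NOT 1 OR 0) XOR (0 XOR NOT 0))) -> 0
  row 5 [0101]: (((0 XOR 1) IMPLIES 1) XOR ((NOT 1 OR 0) XOR (0 XOR NOT 0))) -> 0
  row 6 [0110]: (((1 XOR 0) IMPLIES 0) XOR ((NOT 1 OR 1) XOR (0 XOR NOT 1))) -> 1
  row 7 [0111]: (((1 XOR 1) IMPLIES 1) XOR ((NOT 1 OR 1) XOR (0 XOR NOT 1))) -> 0
  row 8 [1000]: (((0 XOR 0) IMPLIES 0) XOR ((NOT 0 OR 0) XOR (1 XOR NOT 0))) -> 0
  row 9 [1001]: (((0 XOR 1) IMPLIES 1) XOR ((NOT 0 OR 0) XOR (1 XOR NOT 0))) -> 0
  row 10 [1010]: (((1 XOR 0) IMPLIES 0) XOR ((NOT 0 OR 1) XOR (1 XOR NOT 1))) -> 0
  row 11 [1011]: (((1 XOR 1) IMPLIES 1) XOR ((NOT 0 OR 1) XOR (1 XOR NOT 1))) -> 1
  row 12 [1100]: (((0 XOR 0) IMPLIES 0) XOR ((NOT 1 OR 0) XOR (1 XOR NOT 0))) -> 1
  row 13 [1101]: (((0 XOR 1) IMPLIES 1) XOR ((NOT 1 OR 0) XOR (1 XOR NOT 0))) -> 1
  row 14 [1110]: (((1 XOR 0) IMPLIES 0) XOR ((NOT 1 OR 1) XOR (1 XOR NOT 1))) -> 0
  row 15 [1111]: (((1 XOR 1) IMPLIES 1) XOR ((NOT 1 OR 1) XOR (1 XOR NOT 1))) -> 1
Full result column, 4 rows per line (P1,P2 fixed per line; P3,P4 runs 00..11 left to right):
  rows 0-3 [P1,P2=00]: 1110  = hex E
  rows 4-7 [P1,P2=01]: 0010  = hex 2
  rows 8-11 [P1,P2=10]: 0001  = hex 1
  rows 12-15 [P1,P2=11]: 1101  = hex D
Output column (row 0 .. row 15) = 1110001000011101
Output column grouped in 4s = 1110 0010 0001 1101 = 0xE21D
Convert to decimal digit by digit (value = value*16 + digit):
  E -> 14
  14*16 + 2 = 226
  226*16 + 1 = 3617
  3617*16 + 13 (D) = 57885
Decimal = 57885

57885


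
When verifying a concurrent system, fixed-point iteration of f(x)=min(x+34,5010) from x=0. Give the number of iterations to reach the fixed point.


Step 1: x=0, cap=5010, increment=34
Step 2: x grows by 34 each step until capped at 5010; fixed point is x=5010
Step 3: iterations = ceil(5010/34) = 148

148


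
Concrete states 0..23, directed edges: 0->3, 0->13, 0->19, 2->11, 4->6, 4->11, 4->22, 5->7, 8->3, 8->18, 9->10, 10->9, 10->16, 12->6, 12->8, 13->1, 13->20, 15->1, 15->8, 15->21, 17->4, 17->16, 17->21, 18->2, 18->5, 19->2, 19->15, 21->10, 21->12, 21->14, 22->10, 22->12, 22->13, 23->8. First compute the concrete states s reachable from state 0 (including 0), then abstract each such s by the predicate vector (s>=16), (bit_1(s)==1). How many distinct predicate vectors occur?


BFS from 0:
Concrete reachable: {0, 1, 2, 3, 5, 6, 7, 8, 9, 10, 11, 12, 13, 14, 15, 16, 18, 19, 20, 21}
Abstract via predicates (s>=16), (bit_1(s)==1):
  (0,0) <- {0, 1, 5, 8, 9, 12, 13}
  (0,1) <- {2, 3, 6, 7, 10, 11, 14, 15}
  (1,0) <- {16, 20, 21}
  (1,1) <- {18, 19}
Distinct abstract states = 4

4


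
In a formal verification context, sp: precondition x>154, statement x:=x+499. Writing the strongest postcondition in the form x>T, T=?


Formula: sp(P, x:=E) = exists old_x. (x = E[old_x/x]) AND P[old_x/x] (old_x is the value of x before the assignment; eliminate old_x by solving x = E[old_x/x] for old_x)
Step 1: Precondition P: x>154, i.e. old_x > 154
Step 2: Assignment gives x = old_x + 499, so old_x = x - 499
Step 3: Substitute into P: x - 499 > 154
Step 4: Simplify: x > 154+499 = 653

653


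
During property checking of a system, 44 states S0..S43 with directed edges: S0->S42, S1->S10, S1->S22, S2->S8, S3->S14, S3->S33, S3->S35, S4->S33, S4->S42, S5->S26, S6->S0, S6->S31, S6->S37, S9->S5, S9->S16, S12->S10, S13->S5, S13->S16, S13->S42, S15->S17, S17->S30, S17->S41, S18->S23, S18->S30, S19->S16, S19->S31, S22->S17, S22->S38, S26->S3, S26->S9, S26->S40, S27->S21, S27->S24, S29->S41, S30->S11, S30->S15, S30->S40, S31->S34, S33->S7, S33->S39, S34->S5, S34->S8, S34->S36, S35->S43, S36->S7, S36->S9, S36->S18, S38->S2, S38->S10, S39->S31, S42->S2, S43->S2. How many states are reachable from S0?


BFS from S0:
  layer 0: {S0}
  layer 1: {S42}
  layer 2: {S2}
  layer 3: {S8}
Reachable set: {S0, S2, S8, S42}
Count = 4

4


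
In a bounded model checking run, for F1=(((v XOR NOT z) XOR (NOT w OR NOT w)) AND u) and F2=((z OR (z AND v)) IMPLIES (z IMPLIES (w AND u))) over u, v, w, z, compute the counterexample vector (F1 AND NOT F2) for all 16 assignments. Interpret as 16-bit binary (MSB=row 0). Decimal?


F1 = (((v XOR NOT z) XOR (NOT w OR NOT w)) AND u)
F2 = ((z OR (z AND v)) IMPLIES (z IMPLIES (w AND u)))
Counterexample to F1=>F2 is where F1=1 and F2=0.
Evaluate each row (bits = u,v,w,z, MSB first):
  row 0 [0000]: F1=0 F2=1 -> F1&~F2 -> 0
  row 1 [0001]: F1=0 F2=0 -> F1&~F2 -> 0
  row 2 [0010]: F1=0 F2=1 -> F1&~F2 -> 0
  row 3 [0011]: F1=0 F2=0 -> F1&~F2 -> 0
  row 4 [0100]: F1=0 F2=1 -> F1&~F2 -> 0
  row 5 [0101]: F1=0 F2=0 -> F1&~F2 -> 0
  row 6 [0110]: F1=0 F2=1 -> F1&~F2 -> 0
  row 7 [0111]: F1=0 F2=0 -> F1&~F2 -> 0
  row 8 [1000]: F1=0 F2=1 -> F1&~F2 -> 0
  row 9 [1001]: F1=1 F2=0 -> F1&~F2 -> 1
  row 10 [1010]: F1=1 F2=1 -> F1&~F2 -> 0
  row 11 [1011]: F1=0 F2=1 -> F1&~F2 -> 0
  row 12 [1100]: F1=1 F2=1 -> F1&~F2 -> 0
  row 13 [1101]: F1=0 F2=0 -> F1&~F2 -> 0
  row 14 [1110]: F1=0 F2=1 -> F1&~F2 -> 0
  row 15 [1111]: F1=1 F2=1 -> F1&~F2 -> 0
Full result column, 4 rows per line (u,v fixed per line; w,z runs 00..11 left to right):
  rows 0-3 [u,v=00]: 0000  = hex 0
  rows 4-7 [u,v=01]: 0000  = hex 0
  rows 8-11 [u,v=10]: 0100  = hex 4
  rows 12-15 [u,v=11]: 0000  = hex 0
Counterexample vector (row 0 .. row 15) = 0000000001000000
Output column grouped in 4s = 0000 0000 0100 0000 = 0x0040
Convert to decimal digit by digit (value = value*16 + digit):
  0 -> 0
  0*16 + 0 = 0
  0*16 + 4 = 4
  4*16 + 0 = 64
Decimal = 64

64


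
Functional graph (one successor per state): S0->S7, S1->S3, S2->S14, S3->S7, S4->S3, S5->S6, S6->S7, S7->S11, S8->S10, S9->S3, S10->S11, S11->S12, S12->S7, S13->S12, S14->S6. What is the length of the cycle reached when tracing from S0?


Trace from S0 until a state repeats:
  S0 -> S7 -> S11 -> S12 -> S7
S7 first seen at step 1, revisited at step 4.
Cycle length = 4 - 1 = 3

3


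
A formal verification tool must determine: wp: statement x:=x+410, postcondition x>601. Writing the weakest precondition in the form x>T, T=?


Formula: wp(x:=E, P) = P[E/x] (substitute E for x in postcondition)
Step 1: Postcondition: x>601
Step 2: Substitute x+410 for x: x+410>601
Step 3: Solve for x: x > 601-410 = 191

191


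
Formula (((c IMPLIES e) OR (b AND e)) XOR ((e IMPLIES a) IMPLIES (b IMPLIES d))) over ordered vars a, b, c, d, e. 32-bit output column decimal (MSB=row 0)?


Formula: (((c IMPLIES e) OR (b AND e)) XOR ((e IMPLIES a) IMPLIES (b IMPLIES d))) over a, b, c, d, e (32 rows)
Evaluate each row (bits = a,b,c,d,e, MSB first):
  row 0 [00000]: (((0 IMPLIES 0) OR (0 AND 0)) XOR ((0 IMPLIES 0) IMPLIES (0 IMPLIES 0))) -> 0
  row 1 [00001]: (((0 IMPLIES 1) OR (0 AND 1)) XOR ((1 IMPLIES 0) IMPLIES (0 IMPLIES 0))) -> 0
  row 2 [00010]: (((0 IMPLIES 0) OR (0 AND 0)) XOR ((0 IMPLIES 0) IMPLIES (0 IMPLIES 1))) -> 0
  row 3 [00011]: (((0 IMPLIES 1) OR (0 AND 1)) XOR ((1 IMPLIES 0) IMPLIES (0 IMPLIES 1))) -> 0
  row 4 [00100]: (((1 IMPLIES 0) OR (0 AND 0)) XOR ((0 IMPLIES 0) IMPLIES (0 IMPLIES 0))) -> 1
  row 5 [00101]: (((1 IMPLIES 1) OR (0 AND 1)) XOR ((1 IMPLIES 0) IMPLIES (0 IMPLIES 0))) -> 0
  row 6 [00110]: (((1 IMPLIES 0) OR (0 AND 0)) XOR ((0 IMPLIES 0) IMPLIES (0 IMPLIES 1))) -> 1
  row 7 [00111]: (((1 IMPLIES 1) OR (0 AND 1)) XOR ((1 IMPLIES 0) IMPLIES (0 IMPLIES 1))) -> 0
  row 8 [01000]: (((0 IMPLIES 0) OR (1 AND 0)) XOR ((0 IMPLIES 0) IMPLIES (1 IMPLIES 0))) -> 1
  row 9 [01001]: (((0 IMPLIES 1) OR (1 AND 1)) XOR ((1 IMPLIES 0) IMPLIES (1 IMPLIES 0))) -> 0
  row 10 [01010]: (((0 IMPLIES 0) OR (1 AND 0)) XOR ((0 IMPLIES 0) IMPLIES (1 IMPLIES 1))) -> 0
  row 11 [01011]: (((0 IMPLIES 1) OR (1 AND 1)) XOR ((1 IMPLIES 0) IMPLIES (1 IMPLIES 1))) -> 0
  row 12 [01100]: (((1 IMPLIES 0) OR (1 AND 0)) XOR ((0 IMPLIES 0) IMPLIES (1 IMPLIES 0))) -> 0
  row 13 [01101]: (((1 IMPLIES 1) OR (1 AND 1)) XOR ((1 IMPLIES 0) IMPLIES (1 IMPLIES 0))) -> 0
  row 14 [01110]: (((1 IMPLIES 0) OR (1 AND 0)) XOR ((0 IMPLIES 0) IMPLIES (1 IMPLIES 1))) -> 1
  row 15 [01111]: (((1 IMPLIES 1) OR (1 AND 1)) XOR ((1 IMPLIES 0) IMPLIES (1 IMPLIES 1))) -> 0
  row 16 [10000]: (((0 IMPLIES 0) OR (0 AND 0)) XOR ((0 IMPLIES 1) IMPLIES (0 IMPLIES 0))) -> 0
  row 17 [10001]: (((0 IMPLIES 1) OR (0 AND 1)) XOR ((1 IMPLIES 1) IMPLIES (0 IMPLIES 0))) -> 0
  row 18 [10010]: (((0 IMPLIES 0) OR (0 AND 0)) XOR ((0 IMPLIES 1) IMPLIES (0 IMPLIES 1))) -> 0
  row 19 [10011]: (((0 IMPLIES 1) OR (0 AND 1)) XOR ((1 IMPLIES 1) IMPLIES (0 IMPLIES 1))) -> 0
  row 20 [10100]: (((1 IMPLIES 0) OR (0 AND 0)) XOR ((0 IMPLIES 1) IMPLIES (0 IMPLIES 0))) -> 1
  row 21 [10101]: (((1 IMPLIES 1) OR (0 AND 1)) XOR ((1 IMPLIES 1) IMPLIES (0 IMPLIES 0))) -> 0
  row 22 [10110]: (((1 IMPLIES 0) OR (0 AND 0)) XOR ((0 IMPLIES 1) IMPLIES (0 IMPLIES 1))) -> 1
  row 23 [10111]: (((1 IMPLIES 1) OR (0 AND 1)) XOR ((1 IMPLIES 1) IMPLIES (0 IMPLIES 1))) -> 0
  row 24 [11000]: (((0 IMPLIES 0) OR (1 AND 0)) XOR ((0 IMPLIES 1) IMPLIES (1 IMPLIES 0))) -> 1
  row 25 [11001]: (((0 IMPLIES 1) OR (1 AND 1)) XOR ((1 IMPLIES 1) IMPLIES (1 IMPLIES 0))) -> 1
  row 26 [11010]: (((0 IMPLIES 0) OR (1 AND 0)) XOR ((0 IMPLIES 1) IMPLIES (1 IMPLIES 1))) -> 0
  row 27 [11011]: (((0 IMPLIES 1) OR (1 AND 1)) XOR ((1 IMPLIES 1) IMPLIES (1 IMPLIES 1))) -> 0
  row 28 [11100]: (((1 IMPLIES 0) OR (1 AND 0)) XOR ((0 IMPLIES 1) IMPLIES (1 IMPLIES 0))) -> 0
  row 29 [11101]: (((1 IMPLIES 1) OR (1 AND 1)) XOR ((1 IMPLIES 1) IMPLIES (1 IMPLIES 0))) -> 1
  row 30 [11110]: (((1 IMPLIES 0) OR (1 AND 0)) XOR ((0 IMPLIES 1) IMPLIES (1 IMPLIES 1))) -> 1
  row 31 [11111]: (((1 IMPLIES 1) OR (1 AND 1)) XOR ((1 IMPLIES 1) IMPLIES (1 IMPLIES 1))) -> 0
Full result column, 4 rows per line (a,b,c fixed per line; d,e runs 00..11 left to right):
  rows 0-3 [a,b,c=000]: 0000  = hex 0
  rows 4-7 [a,b,c=001]: 1010  = hex A
  rows 8-11 [a,b,c=010]: 1000  = hex 8
  rows 12-15 [a,b,c=011]: 0010  = hex 2
  rows 16-19 [a,b,c=100]: 0000  = hex 0
  rows 20-23 [a,b,c=101]: 1010  = hex A
  rows 24-27 [a,b,c=110]: 1100  = hex C
  rows 28-31 [a,b,c=111]: 0110  = hex 6
Output column (row 0 .. row 31) = 00001010100000100000101011000110
Output column grouped in 4s = 0000 1010 1000 0010 0000 1010 1100 0110 = 0x0A820AC6
Convert to decimal digit by digit (value = value*16 + digit):
  0 -> 0
  0*16 + 10 (A) = 10
  10*16 + 8 = 168
  168*16 + 2 = 2690
  2690*16 + 0 = 43040
  43040*16 + 10 (A) = 688650
  688650*16 + 12 (C) = 11018412
  11018412*16 + 6 = 176294598
Decimal = 176294598

176294598


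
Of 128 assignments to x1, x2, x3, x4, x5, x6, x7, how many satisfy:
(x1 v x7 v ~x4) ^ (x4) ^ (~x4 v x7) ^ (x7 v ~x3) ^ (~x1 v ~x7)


CNF with 5 clauses over 7 vars (128 assignments).
An assignment satisfies CNF iff every clause has >=1 true literal.
Check each row (bits = x1,x2,x3,x4,x5,x6,x7; clause T/F shown):
  row 0 [0000000]: clauses=TFTTT -> 0
  row 1 [0000001]: clauses=TFTTT -> 0
  row 2 [0000010]: clauses=TFTTT -> 0
  row 3 [0000011]: clauses=TFTTT -> 0
  row 4 [0000100]: clauses=TFTTT -> 0
  (every remaining row is evaluated the same way; all 128 results are listed next)
Full result column, 8 rows per line (x1,x2,x3,x4 fixed per line; x5,x6,x7 runs 000..111 left to right):
  rows 0-7 [x1,x2,x3,x4=0000]: 00000000  (ones: 0)
  rows 8-15 [x1,x2,x3,x4=0001]: 01010101  (ones: 4)
  rows 16-23 [x1,x2,x3,x4=0010]: 00000000  (ones: 0)
  rows 24-31 [x1,x2,x3,x4=0011]: 01010101  (ones: 4)
  rows 32-39 [x1,x2,x3,x4=0100]: 00000000  (ones: 0)
  rows 40-47 [x1,x2,x3,x4=0101]: 01010101  (ones: 4)
  rows 48-55 [x1,x2,x3,x4=0110]: 00000000  (ones: 0)
  rows 56-63 [x1,x2,x3,x4=0111]: 01010101  (ones: 4)
  rows 64-71 [x1,x2,x3,x4=1000]: 00000000  (ones: 0)
  rows 72-79 [x1,x2,x3,x4=1001]: 00000000  (ones: 0)
  rows 80-87 [x1,x2,x3,x4=1010]: 00000000  (ones: 0)
  rows 88-95 [x1,x2,x3,x4=1011]: 00000000  (ones: 0)
  rows 96-103 [x1,x2,x3,x4=1100]: 00000000  (ones: 0)
  rows 104-111 [x1,x2,x3,x4=1101]: 00000000  (ones: 0)
  rows 112-119 [x1,x2,x3,x4=1110]: 00000000  (ones: 0)
  rows 120-127 [x1,x2,x3,x4=1111]: 00000000  (ones: 0)
Satisfying assignments = 0+4+0+4+0+4+0+4+0+0+0+0+0+0+0+0 = 16

16


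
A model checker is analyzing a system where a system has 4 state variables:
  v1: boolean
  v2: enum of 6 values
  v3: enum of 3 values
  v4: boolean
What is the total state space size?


State space = product of domain sizes of all variables.
Domain sizes:
  v1 (boolean): 2
  v2 (enum of 6 values): 6
  v3 (enum of 3 values): 3
  v4 (boolean): 2
Product = 2 * 6 * 3 * 2 = 72

72


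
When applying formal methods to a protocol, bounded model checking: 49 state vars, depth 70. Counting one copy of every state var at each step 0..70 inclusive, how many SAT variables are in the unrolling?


BMC unrolls to depth k, creating one copy of each state var for steps 0..k.
Step count = 70 + 1 = 71 (steps 0 through 70)
Vars per step = 49
Total = 49 * 71 = 3479

3479


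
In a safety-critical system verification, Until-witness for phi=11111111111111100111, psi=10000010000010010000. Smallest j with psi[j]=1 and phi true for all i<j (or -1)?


(phi U psi) at 0: need smallest j with psi[j]=1 and phi[i]=1 for all i in [0,j).
Scan from step 0:
  step 0: psi=1 and phi held for [0,0) -> witness found
Witness step = 0

0


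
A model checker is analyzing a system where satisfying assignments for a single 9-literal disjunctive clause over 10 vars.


Step 1: Total=2^10=1024
Step 2: Unsat when all 9 false: 2^1=2
Step 3: Sat=1024-2=1022

1022


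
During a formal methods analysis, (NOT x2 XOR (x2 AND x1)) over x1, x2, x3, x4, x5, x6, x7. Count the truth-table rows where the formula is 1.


Formula: (NOT x2 XOR (x2 AND x1)) over 7 vars (128 rows)
Evaluate each row (x1, x2, x3, x4, x5, x6, x7 as bits, MSB first):
  row 0 [0000000]: (NOT 0 XOR (0 AND 0)) -> 1
  row 1 [0000001]: (NOT 0 XOR (0 AND 0)) -> 1
  row 2 [0000010]: (NOT 0 XOR (0 AND 0)) -> 1
  row 3 [0000011]: (NOT 0 XOR (0 AND 0)) -> 1
  row 4 [0000100]: (NOT 0 XOR (0 AND 0)) -> 1
  (every remaining row is evaluated the same way; all 128 results are listed next)
Full result column, 8 rows per line (x1,x2,x3,x4 fixed per line; x5,x6,x7 runs 000..111 left to right):
  rows 0-7 [x1,x2,x3,x4=0000]: 11111111  (ones: 8)
  rows 8-15 [x1,x2,x3,x4=0001]: 11111111  (ones: 8)
  rows 16-23 [x1,x2,x3,x4=0010]: 11111111  (ones: 8)
  rows 24-31 [x1,x2,x3,x4=0011]: 11111111  (ones: 8)
  rows 32-39 [x1,x2,x3,x4=0100]: 00000000  (ones: 0)
  rows 40-47 [x1,x2,x3,x4=0101]: 00000000  (ones: 0)
  rows 48-55 [x1,x2,x3,x4=0110]: 00000000  (ones: 0)
  rows 56-63 [x1,x2,x3,x4=0111]: 00000000  (ones: 0)
  rows 64-71 [x1,x2,x3,x4=1000]: 11111111  (ones: 8)
  rows 72-79 [x1,x2,x3,x4=1001]: 11111111  (ones: 8)
  rows 80-87 [x1,x2,x3,x4=1010]: 11111111  (ones: 8)
  rows 88-95 [x1,x2,x3,x4=1011]: 11111111  (ones: 8)
  rows 96-103 [x1,x2,x3,x4=1100]: 11111111  (ones: 8)
  rows 104-111 [x1,x2,x3,x4=1101]: 11111111  (ones: 8)
  rows 112-119 [x1,x2,x3,x4=1110]: 11111111  (ones: 8)
  rows 120-127 [x1,x2,x3,x4=1111]: 11111111  (ones: 8)
Count of 1-rows = 8+8+8+8+0+0+0+0+8+8+8+8+8+8+8+8 = 96

96


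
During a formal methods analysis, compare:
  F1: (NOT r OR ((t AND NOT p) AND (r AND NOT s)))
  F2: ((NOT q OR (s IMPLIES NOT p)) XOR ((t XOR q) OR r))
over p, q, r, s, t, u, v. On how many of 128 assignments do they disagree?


F1 = (NOT r OR ((t AND NOT p) AND (r AND NOT s)))
F2 = ((NOT q OR (s IMPLIES NOT p)) XOR ((t XOR q) OR r))
Evaluate both on each of 128 rows (bits = p,q,r,s,t,u,v):
  row 0 [0000000]: F1=1 F2=1 -> 0
  row 1 [0000001]: F1=1 F2=1 -> 0
  row 2 [0000010]: F1=1 F2=1 -> 0
  row 3 [0000011]: F1=1 F2=1 -> 0
  row 4 [0000100]: F1=1 F2=0 (differ) -> 1
  (every remaining row is evaluated the same way; all 128 results are listed next)
Full result column, 8 rows per line (p,q,r,s fixed per line; t,u,v runs 000..111 left to right):
  rows 0-7 [p,q,r,s=0000]: 00001111  (ones: 4)
  rows 8-15 [p,q,r,s=0001]: 00001111  (ones: 4)
  rows 16-23 [p,q,r,s=0010]: 00001111  (ones: 4)
  rows 24-31 [p,q,r,s=0011]: 00000000  (ones: 0)
  rows 32-39 [p,q,r,s=0100]: 11110000  (ones: 4)
  rows 40-47 [p,q,r,s=0101]: 11110000  (ones: 4)
  rows 48-55 [p,q,r,s=0110]: 00001111  (ones: 4)
  rows 56-63 [p,q,r,s=0111]: 00000000  (ones: 0)
  rows 64-71 [p,q,r,s=1000]: 00001111  (ones: 4)
  rows 72-79 [p,q,r,s=1001]: 00001111  (ones: 4)
  rows 80-87 [p,q,r,s=1010]: 00000000  (ones: 0)
  rows 88-95 [p,q,r,s=1011]: 00000000  (ones: 0)
  rows 96-103 [p,q,r,s=1100]: 11110000  (ones: 4)
  rows 104-111 [p,q,r,s=1101]: 00001111  (ones: 4)
  rows 112-119 [p,q,r,s=1110]: 00000000  (ones: 0)
  rows 120-127 [p,q,r,s=1111]: 11111111  (ones: 8)
Disagreements = 4+4+4+0+4+4+4+0+4+4+0+0+4+4+0+8 = 48

48


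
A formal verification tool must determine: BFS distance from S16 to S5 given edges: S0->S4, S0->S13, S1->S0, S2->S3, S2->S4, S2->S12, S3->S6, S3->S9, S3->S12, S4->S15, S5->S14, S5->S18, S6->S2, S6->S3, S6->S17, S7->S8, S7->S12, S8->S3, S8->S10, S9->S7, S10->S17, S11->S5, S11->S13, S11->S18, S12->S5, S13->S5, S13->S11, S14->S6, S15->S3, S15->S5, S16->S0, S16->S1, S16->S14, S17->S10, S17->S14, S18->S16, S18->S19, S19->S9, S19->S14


BFS layer-by-layer from S16:
  dist 0: {S16}
  dist 1: {S0, S1, S14}
  dist 2: {S4, S6, S13}
  dist 3: {S2, S3, S5, S11, S15, S17}
  -> S5 reached at distance 3
Shortest path length = 3

3


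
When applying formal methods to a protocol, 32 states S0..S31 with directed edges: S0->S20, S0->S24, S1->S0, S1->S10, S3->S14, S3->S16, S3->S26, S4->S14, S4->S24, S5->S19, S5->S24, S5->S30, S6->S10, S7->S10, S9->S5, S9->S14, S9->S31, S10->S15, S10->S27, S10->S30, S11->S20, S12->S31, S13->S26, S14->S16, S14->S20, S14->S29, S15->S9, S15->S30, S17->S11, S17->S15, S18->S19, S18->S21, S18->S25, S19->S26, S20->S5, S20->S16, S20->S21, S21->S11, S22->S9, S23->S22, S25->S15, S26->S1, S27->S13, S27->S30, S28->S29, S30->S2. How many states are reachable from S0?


BFS from S0:
  layer 0: {S0}
  layer 1: {S20, S24}
  layer 2: {S5, S16, S21}
  layer 3: {S11, S19, S30}
  layer 4: {S2, S26}
  layer 5: {S1}
  layer 6: {S10}
  layer 7: {S15, S27}
  layer 8: {S9, S13}
  layer 9: {S14, S31}
  layer 10: {S29}
Reachable set: {S0, S1, S2, S5, S9, S10, S11, S13, S14, S15, S16, S19, S20, S21, S24, S26, S27, S29, S30, S31}
Count = 20

20


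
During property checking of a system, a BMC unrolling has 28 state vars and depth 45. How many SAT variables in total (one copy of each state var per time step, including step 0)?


BMC unrolls to depth k, creating one copy of each state var for steps 0..k.
Step count = 45 + 1 = 46 (steps 0 through 45)
Vars per step = 28
Total = 28 * 46 = 1288

1288


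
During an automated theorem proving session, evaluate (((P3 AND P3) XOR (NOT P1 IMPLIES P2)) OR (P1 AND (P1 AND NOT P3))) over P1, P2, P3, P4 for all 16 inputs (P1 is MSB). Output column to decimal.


Formula: (((P3 AND P3) XOR (NOT P1 IMPLIES P2)) OR (P1 AND (P1 AND NOT P3))) over P1, P2, P3, P4 (16 rows)
Evaluate each row (bits = P1,P2,P3,P4, MSB first):
  row 0 [0000]: (((0 AND 0) XOR (NOT 0 IMPLIES 0)) OR (0 AND (0 AND NOT 0))) -> 0
  row 1 [0001]: (((0 AND 0) XOR (NOT 0 IMPLIES 0)) OR (0 AND (0 AND NOT 0))) -> 0
  row 2 [0010]: (((1 AND 1) XOR (NOT 0 IMPLIES 0)) OR (0 AND (0 AND NOT 1))) -> 1
  row 3 [0011]: (((1 AND 1) XOR (NOT 0 IMPLIES 0)) OR (0 AND (0 AND NOT 1))) -> 1
  row 4 [0100]: (((0 AND 0) XOR (NOT 0 IMPLIES 1)) OR (0 AND (0 AND NOT 0))) -> 1
  row 5 [0101]: (((0 AND 0) XOR (NOT 0 IMPLIES 1)) OR (0 AND (0 AND NOT 0))) -> 1
  row 6 [0110]: (((1 AND 1) XOR (NOT 0 IMPLIES 1)) OR (0 AND (0 AND NOT 1))) -> 0
  row 7 [0111]: (((1 AND 1) XOR (NOT 0 IMPLIES 1)) OR (0 AND (0 AND NOT 1))) -> 0
  row 8 [1000]: (((0 AND 0) XOR (NOT 1 IMPLIES 0)) OR (1 AND (1 AND NOT 0))) -> 1
  row 9 [1001]: (((0 AND 0) XOR (NOT 1 IMPLIES 0)) OR (1 AND (1 AND NOT 0))) -> 1
  row 10 [1010]: (((1 AND 1) XOR (NOT 1 IMPLIES 0)) OR (1 AND (1 AND NOT 1))) -> 0
  row 11 [1011]: (((1 AND 1) XOR (NOT 1 IMPLIES 0)) OR (1 AND (1 AND NOT 1))) -> 0
  row 12 [1100]: (((0 AND 0) XOR (NOT 1 IMPLIES 1)) OR (1 AND (1 AND NOT 0))) -> 1
  row 13 [1101]: (((0 AND 0) XOR (NOT 1 IMPLIES 1)) OR (1 AND (1 AND NOT 0))) -> 1
  row 14 [1110]: (((1 AND 1) XOR (NOT 1 IMPLIES 1)) OR (1 AND (1 AND NOT 1))) -> 0
  row 15 [1111]: (((1 AND 1) XOR (NOT 1 IMPLIES 1)) OR (1 AND (1 AND NOT 1))) -> 0
Full result column, 4 rows per line (P1,P2 fixed per line; P3,P4 runs 00..11 left to right):
  rows 0-3 [P1,P2=00]: 0011  = hex 3
  rows 4-7 [P1,P2=01]: 1100  = hex C
  rows 8-11 [P1,P2=10]: 1100  = hex C
  rows 12-15 [P1,P2=11]: 1100  = hex C
Output column (row 0 .. row 15) = 0011110011001100
Output column grouped in 4s = 0011 1100 1100 1100 = 0x3CCC
Convert to decimal digit by digit (value = value*16 + digit):
  3 -> 3
  3*16 + 12 (C) = 60
  60*16 + 12 (C) = 972
  972*16 + 12 (C) = 15564
Decimal = 15564

15564


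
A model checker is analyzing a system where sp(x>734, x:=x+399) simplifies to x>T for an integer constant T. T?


Formula: sp(P, x:=E) = exists old_x. (x = E[old_x/x]) AND P[old_x/x] (old_x is the value of x before the assignment; eliminate old_x by solving x = E[old_x/x] for old_x)
Step 1: Precondition P: x>734, i.e. old_x > 734
Step 2: Assignment gives x = old_x + 399, so old_x = x - 399
Step 3: Substitute into P: x - 399 > 734
Step 4: Simplify: x > 734+399 = 1133

1133


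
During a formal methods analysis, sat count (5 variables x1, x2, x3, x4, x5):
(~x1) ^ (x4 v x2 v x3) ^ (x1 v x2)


CNF with 3 clauses over 5 vars (32 assignments).
An assignment satisfies CNF iff every clause has >=1 true literal.
Check each row (bits = x1,x2,x3,x4,x5; clause T/F shown):
  row 0 [00000]: clauses=TFF -> 0
  row 1 [00001]: clauses=TFF -> 0
  row 2 [00010]: clauses=TTF -> 0
  row 3 [00011]: clauses=TTF -> 0
  row 4 [00100]: clauses=TTF -> 0
  row 5 [00101]: clauses=TTF -> 0
  row 6 [00110]: clauses=TTF -> 0
  row 7 [00111]: clauses=TTF -> 0
  row 8 [01000]: clauses=TTT -> 1
  row 9 [01001]: clauses=TTT -> 1
  row 10 [01010]: clauses=TTT -> 1
  row 11 [01011]: clauses=TTT -> 1
  row 12 [01100]: clauses=TTT -> 1
  row 13 [01101]: clauses=TTT -> 1
  row 14 [01110]: clauses=TTT -> 1
  row 15 [01111]: clauses=TTT -> 1
  row 16 [10000]: clauses=FFT -> 0
  row 17 [10001]: clauses=FFT -> 0
  row 18 [10010]: clauses=FTT -> 0
  row 19 [10011]: clauses=FTT -> 0
  row 20 [10100]: clauses=FTT -> 0
  row 21 [10101]: clauses=FTT -> 0
  row 22 [10110]: clauses=FTT -> 0
  row 23 [10111]: clauses=FTT -> 0
  row 24 [11000]: clauses=FTT -> 0
  row 25 [11001]: clauses=FTT -> 0
  row 26 [11010]: clauses=FTT -> 0
  row 27 [11011]: clauses=FTT -> 0
  row 28 [11100]: clauses=FTT -> 0
  row 29 [11101]: clauses=FTT -> 0
  row 30 [11110]: clauses=FTT -> 0
  row 31 [11111]: clauses=FTT -> 0
Full result column, 8 rows per line (x1,x2 fixed per line; x3,x4,x5 runs 000..111 left to right):
  rows 0-7 [x1,x2=00]: 00000000  (ones: 0)
  rows 8-15 [x1,x2=01]: 11111111  (ones: 8)
  rows 16-23 [x1,x2=10]: 00000000  (ones: 0)
  rows 24-31 [x1,x2=11]: 00000000  (ones: 0)
Satisfying assignments = 0+8+0+0 = 8

8


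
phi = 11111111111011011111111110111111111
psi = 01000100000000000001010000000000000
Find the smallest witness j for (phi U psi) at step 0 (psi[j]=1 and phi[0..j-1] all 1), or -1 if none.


(phi U psi) at 0: need smallest j with psi[j]=1 and phi[i]=1 for all i in [0,j).
Scan from step 0:
  step 0: phi=1, psi=0 -> continue
  step 1: psi=1 and phi held for [0,1) -> witness found
Witness step = 1

1


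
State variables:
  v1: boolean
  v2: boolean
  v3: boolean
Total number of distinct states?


State space = product of domain sizes of all variables.
Domain sizes:
  v1 (boolean): 2
  v2 (boolean): 2
  v3 (boolean): 2
Product = 2 * 2 * 2 = 8

8


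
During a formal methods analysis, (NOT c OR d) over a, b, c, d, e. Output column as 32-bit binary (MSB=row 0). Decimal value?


Formula: (NOT c OR d) over a, b, c, d, e (32 rows)
Evaluate each row (bits = a,b,c,d,e, MSB first):
  row 0 [00000]: (NOT 0 OR 0) -> 1
  row 1 [00001]: (NOT 0 OR 0) -> 1
  row 2 [00010]: (NOT 0 OR 1) -> 1
  row 3 [00011]: (NOT 0 OR 1) -> 1
  row 4 [00100]: (NOT 1 OR 0) -> 0
  row 5 [00101]: (NOT 1 OR 0) -> 0
  row 6 [00110]: (NOT 1 OR 1) -> 1
  row 7 [00111]: (NOT 1 OR 1) -> 1
  row 8 [01000]: (NOT 0 OR 0) -> 1
  row 9 [01001]: (NOT 0 OR 0) -> 1
  row 10 [01010]: (NOT 0 OR 1) -> 1
  row 11 [01011]: (NOT 0 OR 1) -> 1
  row 12 [01100]: (NOT 1 OR 0) -> 0
  row 13 [01101]: (NOT 1 OR 0) -> 0
  row 14 [01110]: (NOT 1 OR 1) -> 1
  row 15 [01111]: (NOT 1 OR 1) -> 1
  row 16 [10000]: (NOT 0 OR 0) -> 1
  row 17 [10001]: (NOT 0 OR 0) -> 1
  row 18 [10010]: (NOT 0 OR 1) -> 1
  row 19 [10011]: (NOT 0 OR 1) -> 1
  row 20 [10100]: (NOT 1 OR 0) -> 0
  row 21 [10101]: (NOT 1 OR 0) -> 0
  row 22 [10110]: (NOT 1 OR 1) -> 1
  row 23 [10111]: (NOT 1 OR 1) -> 1
  row 24 [11000]: (NOT 0 OR 0) -> 1
  row 25 [11001]: (NOT 0 OR 0) -> 1
  row 26 [11010]: (NOT 0 OR 1) -> 1
  row 27 [11011]: (NOT 0 OR 1) -> 1
  row 28 [11100]: (NOT 1 OR 0) -> 0
  row 29 [11101]: (NOT 1 OR 0) -> 0
  row 30 [11110]: (NOT 1 OR 1) -> 1
  row 31 [11111]: (NOT 1 OR 1) -> 1
Full result column, 4 rows per line (a,b,c fixed per line; d,e runs 00..11 left to right):
  rows 0-3 [a,b,c=000]: 1111  = hex F
  rows 4-7 [a,b,c=001]: 0011  = hex 3
  rows 8-11 [a,b,c=010]: 1111  = hex F
  rows 12-15 [a,b,c=011]: 0011  = hex 3
  rows 16-19 [a,b,c=100]: 1111  = hex F
  rows 20-23 [a,b,c=101]: 0011  = hex 3
  rows 24-27 [a,b,c=110]: 1111  = hex F
  rows 28-31 [a,b,c=111]: 0011  = hex 3
Output column (row 0 .. row 31) = 11110011111100111111001111110011
Output column grouped in 4s = 1111 0011 1111 0011 1111 0011 1111 0011 = 0xF3F3F3F3
Convert to decimal digit by digit (value = value*16 + digit):
  F -> 15
  15*16 + 3 = 243
  243*16 + 15 (F) = 3903
  3903*16 + 3 = 62451
  62451*16 + 15 (F) = 999231
  999231*16 + 3 = 15987699
  15987699*16 + 15 (F) = 255803199
  255803199*16 + 3 = 4092851187
Decimal = 4092851187

4092851187


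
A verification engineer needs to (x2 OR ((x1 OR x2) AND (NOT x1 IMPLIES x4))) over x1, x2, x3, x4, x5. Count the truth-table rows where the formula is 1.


Formula: (x2 OR ((x1 OR x2) AND (NOT x1 IMPLIES x4))) over 5 vars (32 rows)
Evaluate each row (x1, x2, x3, x4, x5 as bits, MSB first):
  row 0 [00000]: (0 OR ((0 OR 0) AND (NOT 0 IMPLIES 0))) -> 0
  row 1 [00001]: (0 OR ((0 OR 0) AND (NOT 0 IMPLIES 0))) -> 0
  row 2 [00010]: (0 OR ((0 OR 0) AND (NOT 0 IMPLIES 1))) -> 0
  row 3 [00011]: (0 OR ((0 OR 0) AND (NOT 0 IMPLIES 1))) -> 0
  row 4 [00100]: (0 OR ((0 OR 0) AND (NOT 0 IMPLIES 0))) -> 0
  row 5 [00101]: (0 OR ((0 OR 0) AND (NOT 0 IMPLIES 0))) -> 0
  row 6 [00110]: (0 OR ((0 OR 0) AND (NOT 0 IMPLIES 1))) -> 0
  row 7 [00111]: (0 OR ((0 OR 0) AND (NOT 0 IMPLIES 1))) -> 0
  row 8 [01000]: (1 OR ((0 OR 1) AND (NOT 0 IMPLIES 0))) -> 1
  row 9 [01001]: (1 OR ((0 OR 1) AND (NOT 0 IMPLIES 0))) -> 1
  row 10 [01010]: (1 OR ((0 OR 1) AND (NOT 0 IMPLIES 1))) -> 1
  row 11 [01011]: (1 OR ((0 OR 1) AND (NOT 0 IMPLIES 1))) -> 1
  row 12 [01100]: (1 OR ((0 OR 1) AND (NOT 0 IMPLIES 0))) -> 1
  row 13 [01101]: (1 OR ((0 OR 1) AND (NOT 0 IMPLIES 0))) -> 1
  row 14 [01110]: (1 OR ((0 OR 1) AND (NOT 0 IMPLIES 1))) -> 1
  row 15 [01111]: (1 OR ((0 OR 1) AND (NOT 0 IMPLIES 1))) -> 1
  row 16 [10000]: (0 OR ((1 OR 0) AND (NOT 1 IMPLIES 0))) -> 1
  row 17 [10001]: (0 OR ((1 OR 0) AND (NOT 1 IMPLIES 0))) -> 1
  row 18 [10010]: (0 OR ((1 OR 0) AND (NOT 1 IMPLIES 1))) -> 1
  row 19 [10011]: (0 OR ((1 OR 0) AND (NOT 1 IMPLIES 1))) -> 1
  row 20 [10100]: (0 OR ((1 OR 0) AND (NOT 1 IMPLIES 0))) -> 1
  row 21 [10101]: (0 OR ((1 OR 0) AND (NOT 1 IMPLIES 0))) -> 1
  row 22 [10110]: (0 OR ((1 OR 0) AND (NOT 1 IMPLIES 1))) -> 1
  row 23 [10111]: (0 OR ((1 OR 0) AND (NOT 1 IMPLIES 1))) -> 1
  row 24 [11000]: (1 OR ((1 OR 1) AND (NOT 1 IMPLIES 0))) -> 1
  row 25 [11001]: (1 OR ((1 OR 1) AND (NOT 1 IMPLIES 0))) -> 1
  row 26 [11010]: (1 OR ((1 OR 1) AND (NOT 1 IMPLIES 1))) -> 1
  row 27 [11011]: (1 OR ((1 OR 1) AND (NOT 1 IMPLIES 1))) -> 1
  row 28 [11100]: (1 OR ((1 OR 1) AND (NOT 1 IMPLIES 0))) -> 1
  row 29 [11101]: (1 OR ((1 OR 1) AND (NOT 1 IMPLIES 0))) -> 1
  row 30 [11110]: (1 OR ((1 OR 1) AND (NOT 1 IMPLIES 1))) -> 1
  row 31 [11111]: (1 OR ((1 OR 1) AND (NOT 1 IMPLIES 1))) -> 1
Full result column, 8 rows per line (x1,x2 fixed per line; x3,x4,x5 runs 000..111 left to right):
  rows 0-7 [x1,x2=00]: 00000000  (ones: 0)
  rows 8-15 [x1,x2=01]: 11111111  (ones: 8)
  rows 16-23 [x1,x2=10]: 11111111  (ones: 8)
  rows 24-31 [x1,x2=11]: 11111111  (ones: 8)
Count of 1-rows = 0+8+8+8 = 24

24


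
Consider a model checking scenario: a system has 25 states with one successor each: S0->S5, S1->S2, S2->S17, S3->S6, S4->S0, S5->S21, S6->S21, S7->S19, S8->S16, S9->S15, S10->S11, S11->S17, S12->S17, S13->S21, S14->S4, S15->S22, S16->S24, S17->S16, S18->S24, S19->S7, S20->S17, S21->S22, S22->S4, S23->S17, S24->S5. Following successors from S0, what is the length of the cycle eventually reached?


Trace from S0 until a state repeats:
  S0 -> S5 -> S21 -> S22 -> S4 -> S0
S0 first seen at step 0, revisited at step 5.
Cycle length = 5 - 0 = 5

5


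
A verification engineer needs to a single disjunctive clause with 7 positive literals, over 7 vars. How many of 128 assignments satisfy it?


Step 1: Total=2^7=128
Step 2: Unsat when all 7 false: 2^0=1
Step 3: Sat=128-1=127

127


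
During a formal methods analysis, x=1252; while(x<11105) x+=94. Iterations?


Step 1: x goes from 1252 toward 11105 by 94; the body runs while x<11105, so iterations = ceil((bound-start)/step)
Step 2: Distance=9853
Step 3: ceil(9853/94)=105

105


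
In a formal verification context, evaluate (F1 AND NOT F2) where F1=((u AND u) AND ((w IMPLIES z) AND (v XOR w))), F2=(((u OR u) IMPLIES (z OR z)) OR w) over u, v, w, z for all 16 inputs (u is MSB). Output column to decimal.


F1 = ((u AND u) AND ((w IMPLIES z) AND (v XOR w)))
F2 = (((u OR u) IMPLIES (z OR z)) OR w)
Counterexample to F1=>F2 is where F1=1 and F2=0.
Evaluate each row (bits = u,v,w,z, MSB first):
  row 0 [0000]: F1=0 F2=1 -> F1&~F2 -> 0
  row 1 [0001]: F1=0 F2=1 -> F1&~F2 -> 0
  row 2 [0010]: F1=0 F2=1 -> F1&~F2 -> 0
  row 3 [0011]: F1=0 F2=1 -> F1&~F2 -> 0
  row 4 [0100]: F1=0 F2=1 -> F1&~F2 -> 0
  row 5 [0101]: F1=0 F2=1 -> F1&~F2 -> 0
  row 6 [0110]: F1=0 F2=1 -> F1&~F2 -> 0
  row 7 [0111]: F1=0 F2=1 -> F1&~F2 -> 0
  row 8 [1000]: F1=0 F2=0 -> F1&~F2 -> 0
  row 9 [1001]: F1=0 F2=1 -> F1&~F2 -> 0
  row 10 [1010]: F1=0 F2=1 -> F1&~F2 -> 0
  row 11 [1011]: F1=1 F2=1 -> F1&~F2 -> 0
  row 12 [1100]: F1=1 F2=0 -> F1&~F2 -> 1
  row 13 [1101]: F1=1 F2=1 -> F1&~F2 -> 0
  row 14 [1110]: F1=0 F2=1 -> F1&~F2 -> 0
  row 15 [1111]: F1=0 F2=1 -> F1&~F2 -> 0
Full result column, 4 rows per line (u,v fixed per line; w,z runs 00..11 left to right):
  rows 0-3 [u,v=00]: 0000  = hex 0
  rows 4-7 [u,v=01]: 0000  = hex 0
  rows 8-11 [u,v=10]: 0000  = hex 0
  rows 12-15 [u,v=11]: 1000  = hex 8
Counterexample vector (row 0 .. row 15) = 0000000000001000
Output column grouped in 4s = 0000 0000 0000 1000 = 0x0008
Convert to decimal digit by digit (value = value*16 + digit):
  0 -> 0
  0*16 + 0 = 0
  0*16 + 0 = 0
  0*16 + 8 = 8
Decimal = 8

8


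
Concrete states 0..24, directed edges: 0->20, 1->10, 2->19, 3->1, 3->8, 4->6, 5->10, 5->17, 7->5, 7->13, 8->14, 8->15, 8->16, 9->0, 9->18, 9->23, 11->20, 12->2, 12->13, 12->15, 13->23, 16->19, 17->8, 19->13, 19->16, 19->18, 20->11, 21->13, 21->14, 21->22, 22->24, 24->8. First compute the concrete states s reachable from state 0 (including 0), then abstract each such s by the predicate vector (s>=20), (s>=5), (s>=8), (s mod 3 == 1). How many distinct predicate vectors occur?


BFS from 0:
Concrete reachable: {0, 11, 20}
Abstract via predicates (s>=20), (s>=5), (s>=8), (s mod 3 == 1):
  (0,0,0,0) <- {0}
  (0,1,1,0) <- {11}
  (1,1,1,0) <- {20}
Distinct abstract states = 3

3


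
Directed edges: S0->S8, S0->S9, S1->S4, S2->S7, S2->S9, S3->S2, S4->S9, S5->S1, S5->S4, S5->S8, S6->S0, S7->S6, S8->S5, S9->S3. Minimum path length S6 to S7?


BFS layer-by-layer from S6:
  dist 0: {S6}
  dist 1: {S0}
  dist 2: {S8, S9}
  dist 3: {S3, S5}
  dist 4: {S1, S2, S4}
  dist 5: {S7}
  -> S7 reached at distance 5
Shortest path length = 5

5


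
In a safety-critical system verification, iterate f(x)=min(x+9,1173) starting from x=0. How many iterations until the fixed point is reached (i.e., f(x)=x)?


Step 1: x=0, cap=1173, increment=9
Step 2: x grows by 9 each step until capped at 1173; fixed point is x=1173
Step 3: iterations = ceil(1173/9) = 131

131


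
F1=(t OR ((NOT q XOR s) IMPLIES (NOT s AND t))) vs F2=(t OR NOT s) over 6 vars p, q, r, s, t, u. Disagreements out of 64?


F1 = (t OR ((NOT q XOR s) IMPLIES (NOT s AND t)))
F2 = (t OR NOT s)
Evaluate both on each of 64 rows (bits = p,q,r,s,t,u):
  row 0 [000000]: F1=0 F2=1 (differ) -> 1
  row 1 [000001]: F1=0 F2=1 (differ) -> 1
  row 2 [000010]: F1=1 F2=1 -> 0
  row 3 [000011]: F1=1 F2=1 -> 0
  row 4 [000100]: F1=1 F2=0 (differ) -> 1
  (every remaining row is evaluated the same way; all 64 results are listed next)
Full result column, 8 rows per line (p,q,r fixed per line; s,t,u runs 000..111 left to right):
  rows 0-7 [p,q,r=000]: 11001100  (ones: 4)
  rows 8-15 [p,q,r=001]: 11001100  (ones: 4)
  rows 16-23 [p,q,r=010]: 00000000  (ones: 0)
  rows 24-31 [p,q,r=011]: 00000000  (ones: 0)
  rows 32-39 [p,q,r=100]: 11001100  (ones: 4)
  rows 40-47 [p,q,r=101]: 11001100  (ones: 4)
  rows 48-55 [p,q,r=110]: 00000000  (ones: 0)
  rows 56-63 [p,q,r=111]: 00000000  (ones: 0)
Disagreements = 4+4+0+0+4+4+0+0 = 16

16


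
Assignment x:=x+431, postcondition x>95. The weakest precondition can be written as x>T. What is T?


Formula: wp(x:=E, P) = P[E/x] (substitute E for x in postcondition)
Step 1: Postcondition: x>95
Step 2: Substitute x+431 for x: x+431>95
Step 3: Solve for x: x > 95-431 = -336

-336


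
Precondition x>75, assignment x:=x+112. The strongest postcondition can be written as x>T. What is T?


Formula: sp(P, x:=E) = exists old_x. (x = E[old_x/x]) AND P[old_x/x] (old_x is the value of x before the assignment; eliminate old_x by solving x = E[old_x/x] for old_x)
Step 1: Precondition P: x>75, i.e. old_x > 75
Step 2: Assignment gives x = old_x + 112, so old_x = x - 112
Step 3: Substitute into P: x - 112 > 75
Step 4: Simplify: x > 75+112 = 187

187


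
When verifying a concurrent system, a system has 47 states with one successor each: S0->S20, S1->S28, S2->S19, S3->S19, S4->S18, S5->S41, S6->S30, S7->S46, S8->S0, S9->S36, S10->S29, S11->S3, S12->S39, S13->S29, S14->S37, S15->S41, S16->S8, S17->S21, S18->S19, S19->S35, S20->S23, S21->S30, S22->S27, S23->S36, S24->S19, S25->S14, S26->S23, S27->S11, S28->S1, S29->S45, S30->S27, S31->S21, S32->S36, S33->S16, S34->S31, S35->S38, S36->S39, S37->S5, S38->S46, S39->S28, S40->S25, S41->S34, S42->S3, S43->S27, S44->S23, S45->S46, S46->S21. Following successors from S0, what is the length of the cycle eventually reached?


Trace from S0 until a state repeats:
  S0 -> S20 -> S23 -> S36 -> S39 -> S28 -> S1 -> S28
S28 first seen at step 5, revisited at step 7.
Cycle length = 7 - 5 = 2

2


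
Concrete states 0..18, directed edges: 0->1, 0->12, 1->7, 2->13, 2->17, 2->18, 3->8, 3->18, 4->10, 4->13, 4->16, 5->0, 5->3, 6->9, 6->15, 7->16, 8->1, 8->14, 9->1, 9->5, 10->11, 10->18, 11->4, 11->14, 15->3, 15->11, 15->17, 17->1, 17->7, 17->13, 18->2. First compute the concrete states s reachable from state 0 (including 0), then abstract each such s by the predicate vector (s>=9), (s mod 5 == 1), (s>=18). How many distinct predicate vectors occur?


BFS from 0:
Concrete reachable: {0, 1, 7, 12, 16}
Abstract via predicates (s>=9), (s mod 5 == 1), (s>=18):
  (0,0,0) <- {0, 7}
  (0,1,0) <- {1}
  (1,0,0) <- {12}
  (1,1,0) <- {16}
Distinct abstract states = 4

4


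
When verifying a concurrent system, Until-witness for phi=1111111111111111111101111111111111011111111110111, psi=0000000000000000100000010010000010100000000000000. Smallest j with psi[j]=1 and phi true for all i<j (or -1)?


(phi U psi) at 0: need smallest j with psi[j]=1 and phi[i]=1 for all i in [0,j).
Scan from step 0:
  step 0: phi=1, psi=0 -> continue
  step 1: phi=1, psi=0 -> continue
  step 2: phi=1, psi=0 -> continue
  step 3: phi=1, psi=0 -> continue
  step 16: psi=1 and phi held for [0,16) -> witness found
Witness step = 16

16


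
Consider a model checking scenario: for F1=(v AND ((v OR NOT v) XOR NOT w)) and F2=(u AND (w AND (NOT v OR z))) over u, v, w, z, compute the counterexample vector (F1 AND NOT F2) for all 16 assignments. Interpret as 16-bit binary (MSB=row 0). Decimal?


F1 = (v AND ((v OR NOT v) XOR NOT w))
F2 = (u AND (w AND (NOT v OR z)))
Counterexample to F1=>F2 is where F1=1 and F2=0.
Evaluate each row (bits = u,v,w,z, MSB first):
  row 0 [0000]: F1=0 F2=0 -> F1&~F2 -> 0
  row 1 [0001]: F1=0 F2=0 -> F1&~F2 -> 0
  row 2 [0010]: F1=0 F2=0 -> F1&~F2 -> 0
  row 3 [0011]: F1=0 F2=0 -> F1&~F2 -> 0
  row 4 [0100]: F1=0 F2=0 -> F1&~F2 -> 0
  row 5 [0101]: F1=0 F2=0 -> F1&~F2 -> 0
  row 6 [0110]: F1=1 F2=0 -> F1&~F2 -> 1
  row 7 [0111]: F1=1 F2=0 -> F1&~F2 -> 1
  row 8 [1000]: F1=0 F2=0 -> F1&~F2 -> 0
  row 9 [1001]: F1=0 F2=0 -> F1&~F2 -> 0
  row 10 [1010]: F1=0 F2=1 -> F1&~F2 -> 0
  row 11 [1011]: F1=0 F2=1 -> F1&~F2 -> 0
  row 12 [1100]: F1=0 F2=0 -> F1&~F2 -> 0
  row 13 [1101]: F1=0 F2=0 -> F1&~F2 -> 0
  row 14 [1110]: F1=1 F2=0 -> F1&~F2 -> 1
  row 15 [1111]: F1=1 F2=1 -> F1&~F2 -> 0
Full result column, 4 rows per line (u,v fixed per line; w,z runs 00..11 left to right):
  rows 0-3 [u,v=00]: 0000  = hex 0
  rows 4-7 [u,v=01]: 0011  = hex 3
  rows 8-11 [u,v=10]: 0000  = hex 0
  rows 12-15 [u,v=11]: 0010  = hex 2
Counterexample vector (row 0 .. row 15) = 0000001100000010
Output column grouped in 4s = 0000 0011 0000 0010 = 0x0302
Convert to decimal digit by digit (value = value*16 + digit):
  0 -> 0
  0*16 + 3 = 3
  3*16 + 0 = 48
  48*16 + 2 = 770
Decimal = 770

770
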